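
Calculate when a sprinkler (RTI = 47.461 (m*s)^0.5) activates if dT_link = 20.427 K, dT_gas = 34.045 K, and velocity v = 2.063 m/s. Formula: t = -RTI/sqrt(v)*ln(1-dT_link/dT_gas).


dT_link/dT_gas = 0.6
ln(1 - 0.6) = -0.91629
t = -47.461 / sqrt(2.063) * -0.91629 = 30.278 s

30.278 s


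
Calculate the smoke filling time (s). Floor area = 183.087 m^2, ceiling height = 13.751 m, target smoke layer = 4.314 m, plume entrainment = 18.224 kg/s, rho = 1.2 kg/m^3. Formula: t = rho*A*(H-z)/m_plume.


H - z = 9.437 m
t = 1.2 * 183.087 * 9.437 / 18.224 = 113.77 s

113.77 s


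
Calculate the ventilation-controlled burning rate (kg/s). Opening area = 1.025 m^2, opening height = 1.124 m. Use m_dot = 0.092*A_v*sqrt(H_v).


sqrt(H_v) = 1.0602
m_dot = 0.092 * 1.025 * 1.0602 = 0.099976 kg/s

0.099976 kg/s


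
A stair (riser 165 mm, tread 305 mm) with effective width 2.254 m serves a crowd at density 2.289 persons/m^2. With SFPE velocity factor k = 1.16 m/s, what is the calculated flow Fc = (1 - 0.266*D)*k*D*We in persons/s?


1 - 0.266*D = 1 - 0.266*2.289 = 0.39113
Fs = 0.39113 * 1.16 * 2.289 = 1.0385 persons/(s*m)
Fc = 1.0385 * 2.254 = 2.3409 persons/s

2.3409 persons/s


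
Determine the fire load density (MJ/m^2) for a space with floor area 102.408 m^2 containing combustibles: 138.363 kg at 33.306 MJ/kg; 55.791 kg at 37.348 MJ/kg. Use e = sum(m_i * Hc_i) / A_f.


Total energy = 138.363*33.306 + 55.791*37.348
= 4608.318 + 2083.682
= 6692.000 MJ
e = 6692.000 / 102.408 = 65.346 MJ/m^2

65.346 MJ/m^2


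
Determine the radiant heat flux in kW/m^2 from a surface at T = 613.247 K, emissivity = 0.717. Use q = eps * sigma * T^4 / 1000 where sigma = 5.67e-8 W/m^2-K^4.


T^4 = 1.4143e+11
q = 0.717 * 5.67e-8 * 1.4143e+11 / 1000 = 5.7497 kW/m^2

5.7497 kW/m^2


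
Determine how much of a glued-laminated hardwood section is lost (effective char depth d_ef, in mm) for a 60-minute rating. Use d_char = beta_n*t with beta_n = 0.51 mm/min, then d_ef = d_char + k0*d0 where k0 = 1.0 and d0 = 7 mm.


d_char = 0.51 * 60 = 30.6 mm
d_ef = 30.6 + 1.0*7 = 37.6 mm

37.6 mm


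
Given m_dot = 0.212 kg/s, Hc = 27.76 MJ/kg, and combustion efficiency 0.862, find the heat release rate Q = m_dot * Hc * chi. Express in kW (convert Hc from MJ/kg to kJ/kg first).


Hc = 27.76 MJ/kg = 27.76 * 1000 kJ/kg = 27760 kJ/kg
Q = 0.212 kg/s * 27760 kJ/kg * 0.862 = 5073.0 kW

5073.0 kW


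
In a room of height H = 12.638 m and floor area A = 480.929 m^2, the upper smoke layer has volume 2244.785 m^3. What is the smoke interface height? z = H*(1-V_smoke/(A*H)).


V/(A*H) = 0.36933
1 - 0.36933 = 0.63067
z = 12.638 * 0.63067 = 7.9704 m

7.9704 m


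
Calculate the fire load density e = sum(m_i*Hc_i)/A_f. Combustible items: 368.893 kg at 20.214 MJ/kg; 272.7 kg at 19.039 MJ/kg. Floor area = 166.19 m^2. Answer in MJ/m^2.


Total energy = 368.893*20.214 + 272.7*19.039
= 7456.803 + 5191.935
= 12648.74 MJ
e = 12648.74 / 166.19 = 76.110 MJ/m^2

76.110 MJ/m^2


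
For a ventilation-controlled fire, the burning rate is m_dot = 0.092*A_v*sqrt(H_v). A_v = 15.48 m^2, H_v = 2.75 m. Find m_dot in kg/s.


sqrt(H_v) = 1.6583
m_dot = 0.092 * 15.48 * 1.6583 = 2.3617 kg/s

2.3617 kg/s


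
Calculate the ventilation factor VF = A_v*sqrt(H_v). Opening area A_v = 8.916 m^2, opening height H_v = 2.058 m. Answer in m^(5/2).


sqrt(H_v) = 1.4346
VF = 8.916 * 1.4346 = 12.791 m^(5/2)

12.791 m^(5/2)


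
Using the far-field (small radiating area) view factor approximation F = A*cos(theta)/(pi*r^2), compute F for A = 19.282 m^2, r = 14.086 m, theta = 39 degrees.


cos(39 deg) = 0.77715
pi*r^2 = 623.34
F = 19.282 * 0.77715 / 623.34 = 0.024040

0.024040


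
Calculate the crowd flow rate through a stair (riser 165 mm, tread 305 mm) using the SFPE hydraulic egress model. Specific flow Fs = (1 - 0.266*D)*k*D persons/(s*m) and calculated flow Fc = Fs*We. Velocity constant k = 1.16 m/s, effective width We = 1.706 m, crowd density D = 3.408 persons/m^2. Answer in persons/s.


1 - 0.266*D = 1 - 0.266*3.408 = 0.093472
Fs = 0.093472 * 1.16 * 3.408 = 0.36952 persons/(s*m)
Fc = 0.36952 * 1.706 = 0.63040 persons/s

0.63040 persons/s


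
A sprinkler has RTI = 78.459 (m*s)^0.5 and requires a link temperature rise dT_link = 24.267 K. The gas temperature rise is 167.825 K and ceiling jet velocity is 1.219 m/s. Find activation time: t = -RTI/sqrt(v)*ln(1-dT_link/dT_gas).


dT_link/dT_gas = 0.14460
ln(1 - 0.14460) = -0.15618
t = -78.459 / sqrt(1.219) * -0.15618 = 11.099 s

11.099 s


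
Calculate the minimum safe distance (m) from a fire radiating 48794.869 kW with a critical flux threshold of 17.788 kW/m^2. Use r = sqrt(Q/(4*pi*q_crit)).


4*pi*q_crit = 223.53
Q/(4*pi*q_crit) = 218.29
r = sqrt(218.29) = 14.775 m

14.775 m


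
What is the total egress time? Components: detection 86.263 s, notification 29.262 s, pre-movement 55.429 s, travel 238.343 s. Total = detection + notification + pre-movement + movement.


Total = 86.263 + 29.262 + 55.429 + 238.343 = 409.297 s

409.297 s


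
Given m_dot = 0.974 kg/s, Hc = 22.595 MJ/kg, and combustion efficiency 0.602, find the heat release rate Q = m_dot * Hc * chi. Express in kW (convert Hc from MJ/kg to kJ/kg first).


Hc = 22.595 MJ/kg = 22.595 * 1000 kJ/kg = 22595 kJ/kg
Q = 0.974 kg/s * 22595 kJ/kg * 0.602 = 13249 kW

13249 kW


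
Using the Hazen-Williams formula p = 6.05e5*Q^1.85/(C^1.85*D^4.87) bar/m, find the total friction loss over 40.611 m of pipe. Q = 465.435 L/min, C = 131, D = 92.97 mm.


Q^1.85 = 86206
C^1.85 = 8259.5
D^4.87 = 3.8533e+09
p/m = 0.0016388 bar/m
p_total = 0.0016388 * 40.611 = 0.066551 bar

0.066551 bar


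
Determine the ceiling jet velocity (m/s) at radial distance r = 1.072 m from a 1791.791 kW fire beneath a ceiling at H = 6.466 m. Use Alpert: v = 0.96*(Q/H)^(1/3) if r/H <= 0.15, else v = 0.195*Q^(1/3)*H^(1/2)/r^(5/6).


r/H = 1.072 / 6.466 = 0.16579
r/H > 0.15, so v = 0.195*Q^(1/3)*H^(1/2)/r^(5/6)
Q^(1/3) = 12.146
H^(1/2) = 2.5428
r^(5/6) = 1.0596
v = 0.195 * 12.146 * 2.5428 / 1.0596 = 5.6835 m/s

5.6835 m/s


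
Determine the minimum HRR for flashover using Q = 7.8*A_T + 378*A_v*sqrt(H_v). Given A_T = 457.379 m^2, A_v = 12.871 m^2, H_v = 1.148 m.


7.8*A_T = 3567.6
sqrt(H_v) = 1.0714
378*A_v*sqrt(H_v) = 5212.8
Q = 3567.6 + 5212.8 = 8780.4 kW

8780.4 kW


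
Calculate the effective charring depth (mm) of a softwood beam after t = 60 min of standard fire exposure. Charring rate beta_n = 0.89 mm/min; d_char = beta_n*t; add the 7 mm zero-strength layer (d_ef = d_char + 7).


d_char = 0.89 * 60 = 53.4 mm
d_ef = 53.4 + 1.0*7 = 60.4 mm

60.4 mm


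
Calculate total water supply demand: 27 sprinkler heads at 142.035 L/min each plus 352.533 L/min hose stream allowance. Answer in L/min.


Sprinkler demand = 27 * 142.035 = 3834.945 L/min
Total = 3834.945 + 352.533 = 4187.478 L/min

4187.478 L/min


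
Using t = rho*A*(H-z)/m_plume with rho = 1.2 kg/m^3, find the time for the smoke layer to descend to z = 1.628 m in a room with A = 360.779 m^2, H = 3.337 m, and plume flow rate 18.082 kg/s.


H - z = 1.709 m
t = 1.2 * 360.779 * 1.709 / 18.082 = 40.918 s

40.918 s


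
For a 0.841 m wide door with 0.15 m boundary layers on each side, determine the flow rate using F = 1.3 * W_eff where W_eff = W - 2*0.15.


W_eff = 0.841 - 0.30 = 0.541 m
F = 1.3 * 0.541 = 0.70330 persons/s

0.70330 persons/s


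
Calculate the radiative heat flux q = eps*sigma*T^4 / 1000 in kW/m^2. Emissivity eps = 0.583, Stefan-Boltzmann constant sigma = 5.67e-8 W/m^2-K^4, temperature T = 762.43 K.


T^4 = 3.3791e+11
q = 0.583 * 5.67e-8 * 3.3791e+11 / 1000 = 11.170 kW/m^2

11.170 kW/m^2


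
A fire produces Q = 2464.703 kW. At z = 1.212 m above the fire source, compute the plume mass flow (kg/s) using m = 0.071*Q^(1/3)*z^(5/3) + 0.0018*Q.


Q^(1/3) = 13.508
z^(5/3) = 1.3778
First term = 0.071 * 13.508 * 1.3778 = 1.3213
Second term = 0.0018 * 2464.703 = 4.4365
m = 5.7578 kg/s

5.7578 kg/s


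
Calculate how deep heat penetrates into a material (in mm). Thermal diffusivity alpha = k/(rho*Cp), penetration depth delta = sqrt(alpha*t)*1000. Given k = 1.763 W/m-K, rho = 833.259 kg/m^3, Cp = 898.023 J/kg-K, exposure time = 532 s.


alpha = 1.763 / (833.259 * 898.023) = 2.3561e-06 m^2/s
alpha * t = 0.0012534
delta = sqrt(0.0012534) * 1000 = 35.404 mm

35.404 mm


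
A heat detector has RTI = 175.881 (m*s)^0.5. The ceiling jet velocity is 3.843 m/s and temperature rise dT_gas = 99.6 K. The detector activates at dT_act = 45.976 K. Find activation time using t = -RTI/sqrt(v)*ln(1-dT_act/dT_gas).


dT_act/dT_gas = 0.46161
ln(1 - 0.46161) = -0.61917
t = -175.881 / sqrt(3.843) * -0.61917 = 55.551 s

55.551 s


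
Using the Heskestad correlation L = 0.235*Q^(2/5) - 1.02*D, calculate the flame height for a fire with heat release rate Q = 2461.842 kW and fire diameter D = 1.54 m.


Q^(2/5) = 22.725
0.235 * Q^(2/5) = 5.3404
1.02 * D = 1.5708
L = 3.7696 m

3.7696 m


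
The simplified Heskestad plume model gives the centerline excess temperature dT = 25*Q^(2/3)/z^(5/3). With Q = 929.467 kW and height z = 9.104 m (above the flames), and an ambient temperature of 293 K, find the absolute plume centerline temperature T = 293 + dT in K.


Q^(2/3) = 95.241
z^(5/3) = 39.694
dT = 25 * 95.241 / 39.694 = 59.985 K
T = 293 + 59.985 = 352.98 K

352.98 K


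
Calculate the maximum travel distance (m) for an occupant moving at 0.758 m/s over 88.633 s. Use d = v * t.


d = 0.758 * 88.633 = 67.184 m

67.184 m


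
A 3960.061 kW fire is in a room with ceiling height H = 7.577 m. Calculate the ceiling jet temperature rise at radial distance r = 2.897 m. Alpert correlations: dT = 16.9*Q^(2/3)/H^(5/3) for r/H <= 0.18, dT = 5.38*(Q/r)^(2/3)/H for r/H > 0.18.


r/H = 2.897 / 7.577 = 0.38234
r/H > 0.18, so dT = 5.38*(Q/r)^(2/3)/H
Q/r = 1367.0
(Q/r)^(2/3) = 123.17
dT = 5.38 * 123.17 / 7.577 = 87.456 K

87.456 K


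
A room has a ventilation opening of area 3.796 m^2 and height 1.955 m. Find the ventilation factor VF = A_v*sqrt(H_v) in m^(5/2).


sqrt(H_v) = 1.3982
VF = 3.796 * 1.3982 = 5.3076 m^(5/2)

5.3076 m^(5/2)


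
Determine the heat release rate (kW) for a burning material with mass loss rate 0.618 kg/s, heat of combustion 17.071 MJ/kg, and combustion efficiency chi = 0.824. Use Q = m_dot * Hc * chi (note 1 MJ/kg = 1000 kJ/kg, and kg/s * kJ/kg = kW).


Hc = 17.071 MJ/kg = 17.071 * 1000 kJ/kg = 17071 kJ/kg
Q = 0.618 kg/s * 17071 kJ/kg * 0.824 = 8693.1 kW

8693.1 kW


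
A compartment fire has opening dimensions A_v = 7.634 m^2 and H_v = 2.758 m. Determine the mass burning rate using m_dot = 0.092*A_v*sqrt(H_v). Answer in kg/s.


sqrt(H_v) = 1.6607
m_dot = 0.092 * 7.634 * 1.6607 = 1.1664 kg/s

1.1664 kg/s


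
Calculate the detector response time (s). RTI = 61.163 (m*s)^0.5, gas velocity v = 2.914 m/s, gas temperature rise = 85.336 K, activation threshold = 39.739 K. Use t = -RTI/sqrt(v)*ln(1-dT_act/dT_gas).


dT_act/dT_gas = 0.46568
ln(1 - 0.46568) = -0.62675
t = -61.163 / sqrt(2.914) * -0.62675 = 22.456 s

22.456 s


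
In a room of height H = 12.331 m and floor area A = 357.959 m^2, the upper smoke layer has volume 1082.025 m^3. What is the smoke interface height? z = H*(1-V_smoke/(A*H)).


V/(A*H) = 0.24514
1 - 0.24514 = 0.75486
z = 12.331 * 0.75486 = 9.3082 m

9.3082 m


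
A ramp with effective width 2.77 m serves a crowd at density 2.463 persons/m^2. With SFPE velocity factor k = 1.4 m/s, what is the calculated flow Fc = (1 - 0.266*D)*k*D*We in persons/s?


1 - 0.266*D = 1 - 0.266*2.463 = 0.34484
Fs = 0.34484 * 1.4 * 2.463 = 1.1891 persons/(s*m)
Fc = 1.1891 * 2.77 = 3.2938 persons/s

3.2938 persons/s


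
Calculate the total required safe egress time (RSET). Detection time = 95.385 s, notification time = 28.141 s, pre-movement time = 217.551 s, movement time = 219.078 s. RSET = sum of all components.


Total = 95.385 + 28.141 + 217.551 + 219.078 = 560.155 s

560.155 s


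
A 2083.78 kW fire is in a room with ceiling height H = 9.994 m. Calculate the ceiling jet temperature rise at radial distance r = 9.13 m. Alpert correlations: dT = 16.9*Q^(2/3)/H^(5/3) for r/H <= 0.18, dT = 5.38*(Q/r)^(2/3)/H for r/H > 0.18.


r/H = 9.13 / 9.994 = 0.91355
r/H > 0.18, so dT = 5.38*(Q/r)^(2/3)/H
Q/r = 228.23
(Q/r)^(2/3) = 37.347
dT = 5.38 * 37.347 / 9.994 = 20.105 K

20.105 K


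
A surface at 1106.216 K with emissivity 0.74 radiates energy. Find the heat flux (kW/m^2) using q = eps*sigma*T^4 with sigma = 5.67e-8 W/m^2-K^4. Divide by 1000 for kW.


T^4 = 1.4975e+12
q = 0.74 * 5.67e-8 * 1.4975e+12 / 1000 = 62.831 kW/m^2

62.831 kW/m^2


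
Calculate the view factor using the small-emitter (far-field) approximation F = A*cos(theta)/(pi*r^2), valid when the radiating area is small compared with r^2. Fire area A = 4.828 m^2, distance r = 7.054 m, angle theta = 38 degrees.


cos(38 deg) = 0.78801
pi*r^2 = 156.32
F = 4.828 * 0.78801 / 156.32 = 0.024338

0.024338


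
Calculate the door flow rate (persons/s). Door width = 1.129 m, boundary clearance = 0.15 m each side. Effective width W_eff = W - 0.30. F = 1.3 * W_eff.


W_eff = 1.129 - 0.30 = 0.829 m
F = 1.3 * 0.829 = 1.0777 persons/s

1.0777 persons/s


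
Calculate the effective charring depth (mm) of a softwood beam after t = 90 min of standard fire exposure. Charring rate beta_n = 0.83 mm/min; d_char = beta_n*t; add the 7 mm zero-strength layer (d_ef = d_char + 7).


d_char = 0.83 * 90 = 74.7 mm
d_ef = 74.7 + 1.0*7 = 81.7 mm

81.7 mm


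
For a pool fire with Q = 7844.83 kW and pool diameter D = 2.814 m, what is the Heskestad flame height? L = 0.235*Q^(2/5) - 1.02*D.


Q^(2/5) = 36.127
0.235 * Q^(2/5) = 8.4899
1.02 * D = 2.8703
L = 5.6196 m

5.6196 m


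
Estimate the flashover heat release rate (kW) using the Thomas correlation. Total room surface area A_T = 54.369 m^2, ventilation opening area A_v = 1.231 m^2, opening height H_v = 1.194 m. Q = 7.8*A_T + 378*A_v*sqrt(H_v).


7.8*A_T = 424.08
sqrt(H_v) = 1.0927
378*A_v*sqrt(H_v) = 508.45
Q = 424.08 + 508.45 = 932.53 kW

932.53 kW


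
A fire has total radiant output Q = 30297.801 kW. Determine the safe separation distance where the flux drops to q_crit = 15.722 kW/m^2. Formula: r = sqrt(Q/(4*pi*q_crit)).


4*pi*q_crit = 197.57
Q/(4*pi*q_crit) = 153.35
r = sqrt(153.35) = 12.384 m

12.384 m


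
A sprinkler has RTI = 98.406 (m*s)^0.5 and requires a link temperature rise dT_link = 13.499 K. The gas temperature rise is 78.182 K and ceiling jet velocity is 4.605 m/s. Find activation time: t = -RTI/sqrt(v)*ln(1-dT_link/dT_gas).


dT_link/dT_gas = 0.17266
ln(1 - 0.17266) = -0.18954
t = -98.406 / sqrt(4.605) * -0.18954 = 8.6918 s

8.6918 s


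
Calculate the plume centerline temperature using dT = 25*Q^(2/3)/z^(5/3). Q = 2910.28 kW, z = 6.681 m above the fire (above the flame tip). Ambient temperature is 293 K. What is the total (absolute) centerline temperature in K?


Q^(2/3) = 203.84
z^(5/3) = 23.699
dT = 25 * 203.84 / 23.699 = 215.03 K
T = 293 + 215.03 = 508.03 K

508.03 K


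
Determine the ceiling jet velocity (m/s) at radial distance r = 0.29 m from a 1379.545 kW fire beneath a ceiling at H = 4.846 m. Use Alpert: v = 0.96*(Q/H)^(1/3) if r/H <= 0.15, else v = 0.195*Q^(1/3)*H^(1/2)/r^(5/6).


r/H = 0.29 / 4.846 = 0.059843
r/H <= 0.15, so v = 0.96*(Q/H)^(1/3)
Q/H = 284.68
(Q/H)^(1/3) = 6.5784
v = 0.96 * 6.5784 = 6.3152 m/s

6.3152 m/s


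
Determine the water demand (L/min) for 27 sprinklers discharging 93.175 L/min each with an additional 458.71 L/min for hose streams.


Sprinkler demand = 27 * 93.175 = 2515.725 L/min
Total = 2515.725 + 458.71 = 2974.435 L/min

2974.435 L/min


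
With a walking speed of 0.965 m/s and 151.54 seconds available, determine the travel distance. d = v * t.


d = 0.965 * 151.54 = 146.24 m

146.24 m


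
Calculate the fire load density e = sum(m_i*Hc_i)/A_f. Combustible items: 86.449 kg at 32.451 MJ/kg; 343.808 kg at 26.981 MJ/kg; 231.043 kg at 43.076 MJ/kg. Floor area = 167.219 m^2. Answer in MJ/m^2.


Total energy = 86.449*32.451 + 343.808*26.981 + 231.043*43.076
= 2805.356 + 9276.284 + 9952.408
= 22034.05 MJ
e = 22034.05 / 167.219 = 131.77 MJ/m^2

131.77 MJ/m^2


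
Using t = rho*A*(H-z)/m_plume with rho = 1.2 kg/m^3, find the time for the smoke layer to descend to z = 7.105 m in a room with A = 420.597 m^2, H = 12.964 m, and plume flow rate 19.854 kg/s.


H - z = 5.859 m
t = 1.2 * 420.597 * 5.859 / 19.854 = 148.94 s

148.94 s


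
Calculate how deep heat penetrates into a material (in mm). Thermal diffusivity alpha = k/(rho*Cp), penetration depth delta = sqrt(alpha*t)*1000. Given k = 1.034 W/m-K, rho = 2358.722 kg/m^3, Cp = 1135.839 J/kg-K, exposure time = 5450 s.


alpha = 1.034 / (2358.722 * 1135.839) = 3.8595e-07 m^2/s
alpha * t = 0.0021034
delta = sqrt(0.0021034) * 1000 = 45.863 mm

45.863 mm


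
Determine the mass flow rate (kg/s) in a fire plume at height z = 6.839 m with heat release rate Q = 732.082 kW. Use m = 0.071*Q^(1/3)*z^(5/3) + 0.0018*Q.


Q^(1/3) = 9.0127
z^(5/3) = 24.641
First term = 0.071 * 9.0127 * 24.641 = 15.768
Second term = 0.0018 * 732.082 = 1.3177
m = 17.085 kg/s

17.085 kg/s


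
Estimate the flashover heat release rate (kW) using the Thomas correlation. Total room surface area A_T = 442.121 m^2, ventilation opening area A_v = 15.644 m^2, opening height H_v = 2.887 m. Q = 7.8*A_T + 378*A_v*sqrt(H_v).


7.8*A_T = 3448.5
sqrt(H_v) = 1.6991
378*A_v*sqrt(H_v) = 10048
Q = 3448.5 + 10048 = 13496 kW

13496 kW


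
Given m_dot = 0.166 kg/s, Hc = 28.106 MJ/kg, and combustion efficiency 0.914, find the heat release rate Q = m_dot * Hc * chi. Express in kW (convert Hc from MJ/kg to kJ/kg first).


Hc = 28.106 MJ/kg = 28.106 * 1000 kJ/kg = 28106 kJ/kg
Q = 0.166 kg/s * 28106 kJ/kg * 0.914 = 4264.4 kW

4264.4 kW


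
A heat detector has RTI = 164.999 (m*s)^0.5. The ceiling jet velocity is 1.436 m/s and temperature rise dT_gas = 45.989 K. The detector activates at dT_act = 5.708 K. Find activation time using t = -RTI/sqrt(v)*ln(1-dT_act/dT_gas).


dT_act/dT_gas = 0.12412
ln(1 - 0.12412) = -0.13252
t = -164.999 / sqrt(1.436) * -0.13252 = 18.247 s

18.247 s


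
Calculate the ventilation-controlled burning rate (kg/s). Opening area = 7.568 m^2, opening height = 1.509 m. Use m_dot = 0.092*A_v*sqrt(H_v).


sqrt(H_v) = 1.2284
m_dot = 0.092 * 7.568 * 1.2284 = 0.85529 kg/s

0.85529 kg/s


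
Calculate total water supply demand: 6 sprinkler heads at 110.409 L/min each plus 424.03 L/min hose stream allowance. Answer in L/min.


Sprinkler demand = 6 * 110.409 = 662.454 L/min
Total = 662.454 + 424.03 = 1086.484 L/min

1086.484 L/min


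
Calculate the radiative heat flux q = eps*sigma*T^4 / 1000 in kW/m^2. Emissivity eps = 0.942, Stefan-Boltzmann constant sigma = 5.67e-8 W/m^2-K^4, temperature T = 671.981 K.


T^4 = 2.0391e+11
q = 0.942 * 5.67e-8 * 2.0391e+11 / 1000 = 10.891 kW/m^2

10.891 kW/m^2


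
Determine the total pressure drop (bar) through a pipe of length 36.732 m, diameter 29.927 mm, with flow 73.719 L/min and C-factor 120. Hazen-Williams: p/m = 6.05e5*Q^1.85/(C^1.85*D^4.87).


Q^1.85 = 2851.2
C^1.85 = 7022.4
D^4.87 = 1.5432e+07
p/m = 0.015917 bar/m
p_total = 0.015917 * 36.732 = 0.58467 bar

0.58467 bar


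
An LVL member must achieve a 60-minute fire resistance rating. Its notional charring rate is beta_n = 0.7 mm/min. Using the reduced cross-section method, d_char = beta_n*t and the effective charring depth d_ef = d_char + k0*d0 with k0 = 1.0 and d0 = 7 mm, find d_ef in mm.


d_char = 0.7 * 60 = 42 mm
d_ef = 42 + 1.0*7 = 49 mm

49 mm


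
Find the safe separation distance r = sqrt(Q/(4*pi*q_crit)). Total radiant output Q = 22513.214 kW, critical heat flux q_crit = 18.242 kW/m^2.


4*pi*q_crit = 229.24
Q/(4*pi*q_crit) = 98.210
r = sqrt(98.210) = 9.9101 m

9.9101 m


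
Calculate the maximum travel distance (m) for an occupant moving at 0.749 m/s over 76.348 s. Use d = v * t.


d = 0.749 * 76.348 = 57.185 m

57.185 m


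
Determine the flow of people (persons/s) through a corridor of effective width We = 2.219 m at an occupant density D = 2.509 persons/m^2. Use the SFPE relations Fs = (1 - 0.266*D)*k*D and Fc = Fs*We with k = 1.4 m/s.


1 - 0.266*D = 1 - 0.266*2.509 = 0.33261
Fs = 0.33261 * 1.4 * 2.509 = 1.1683 persons/(s*m)
Fc = 1.1683 * 2.219 = 2.5925 persons/s

2.5925 persons/s


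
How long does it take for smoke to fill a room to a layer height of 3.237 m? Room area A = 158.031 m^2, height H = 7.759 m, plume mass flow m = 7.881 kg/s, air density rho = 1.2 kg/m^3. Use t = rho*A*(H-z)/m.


H - z = 4.522 m
t = 1.2 * 158.031 * 4.522 / 7.881 = 108.81 s

108.81 s


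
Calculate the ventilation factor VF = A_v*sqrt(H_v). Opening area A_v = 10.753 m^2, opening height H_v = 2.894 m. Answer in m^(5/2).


sqrt(H_v) = 1.7012
VF = 10.753 * 1.7012 = 18.293 m^(5/2)

18.293 m^(5/2)


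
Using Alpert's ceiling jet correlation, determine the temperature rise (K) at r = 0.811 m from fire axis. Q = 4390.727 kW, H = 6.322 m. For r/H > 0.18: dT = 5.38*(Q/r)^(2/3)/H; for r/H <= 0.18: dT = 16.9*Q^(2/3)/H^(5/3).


r/H = 0.811 / 6.322 = 0.12828
r/H <= 0.18, so dT = 16.9*Q^(2/3)/H^(5/3)
Q^(2/3) = 268.14
H^(5/3) = 21.615
dT = 16.9 * 268.14 / 21.615 = 209.65 K

209.65 K


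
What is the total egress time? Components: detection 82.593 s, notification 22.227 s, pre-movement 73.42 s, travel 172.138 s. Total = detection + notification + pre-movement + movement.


Total = 82.593 + 22.227 + 73.42 + 172.138 = 350.378 s

350.378 s


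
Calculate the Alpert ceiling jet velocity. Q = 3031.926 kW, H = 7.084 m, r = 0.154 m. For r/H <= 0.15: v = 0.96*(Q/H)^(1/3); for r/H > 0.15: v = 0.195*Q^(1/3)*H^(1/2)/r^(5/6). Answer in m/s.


r/H = 0.154 / 7.084 = 0.021739
r/H <= 0.15, so v = 0.96*(Q/H)^(1/3)
Q/H = 428.00
(Q/H)^(1/3) = 7.5361
v = 0.96 * 7.5361 = 7.2347 m/s

7.2347 m/s


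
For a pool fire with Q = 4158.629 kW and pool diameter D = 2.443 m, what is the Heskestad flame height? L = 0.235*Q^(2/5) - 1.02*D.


Q^(2/5) = 28.027
0.235 * Q^(2/5) = 6.5864
1.02 * D = 2.4919
L = 4.0945 m

4.0945 m


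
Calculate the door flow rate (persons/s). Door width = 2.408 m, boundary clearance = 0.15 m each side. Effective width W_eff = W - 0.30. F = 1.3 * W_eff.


W_eff = 2.408 - 0.30 = 2.108 m
F = 1.3 * 2.108 = 2.7404 persons/s

2.7404 persons/s


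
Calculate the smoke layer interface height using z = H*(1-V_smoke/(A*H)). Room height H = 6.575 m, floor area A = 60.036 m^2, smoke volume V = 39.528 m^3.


V/(A*H) = 0.10014
1 - 0.10014 = 0.89986
z = 6.575 * 0.89986 = 5.9166 m

5.9166 m


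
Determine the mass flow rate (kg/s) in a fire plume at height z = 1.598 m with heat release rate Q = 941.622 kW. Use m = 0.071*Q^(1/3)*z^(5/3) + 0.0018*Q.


Q^(1/3) = 9.8015
z^(5/3) = 2.1842
First term = 0.071 * 9.8015 * 2.1842 = 1.5200
Second term = 0.0018 * 941.622 = 1.6949
m = 3.2149 kg/s

3.2149 kg/s


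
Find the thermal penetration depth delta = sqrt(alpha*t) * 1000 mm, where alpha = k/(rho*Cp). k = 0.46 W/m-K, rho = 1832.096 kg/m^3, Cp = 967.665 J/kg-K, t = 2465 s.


alpha = 0.46 / (1832.096 * 967.665) = 2.5947e-07 m^2/s
alpha * t = 0.00063959
delta = sqrt(0.00063959) * 1000 = 25.290 mm

25.290 mm


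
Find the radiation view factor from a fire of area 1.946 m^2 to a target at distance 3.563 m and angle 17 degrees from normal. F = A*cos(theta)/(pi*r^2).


cos(17 deg) = 0.95630
pi*r^2 = 39.882
F = 1.946 * 0.95630 / 39.882 = 0.046661

0.046661


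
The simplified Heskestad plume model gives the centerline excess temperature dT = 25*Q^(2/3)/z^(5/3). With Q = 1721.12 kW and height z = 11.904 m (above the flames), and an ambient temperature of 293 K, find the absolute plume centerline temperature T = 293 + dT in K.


Q^(2/3) = 143.62
z^(5/3) = 62.061
dT = 25 * 143.62 / 62.061 = 57.853 K
T = 293 + 57.853 = 350.85 K

350.85 K


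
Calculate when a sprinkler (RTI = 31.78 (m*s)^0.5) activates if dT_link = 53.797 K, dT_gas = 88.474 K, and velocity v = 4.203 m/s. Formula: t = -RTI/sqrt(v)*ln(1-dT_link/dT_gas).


dT_link/dT_gas = 0.60805
ln(1 - 0.60805) = -0.93663
t = -31.78 / sqrt(4.203) * -0.93663 = 14.519 s

14.519 s


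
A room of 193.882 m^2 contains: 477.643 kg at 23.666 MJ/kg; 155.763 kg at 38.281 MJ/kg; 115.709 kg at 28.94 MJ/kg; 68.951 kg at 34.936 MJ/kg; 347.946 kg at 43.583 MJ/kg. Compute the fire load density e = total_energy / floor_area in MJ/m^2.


Total energy = 477.643*23.666 + 155.763*38.281 + 115.709*28.94 + 68.951*34.936 + 347.946*43.583
= 11303.90 + 5962.763 + 3348.618 + 2408.872 + 15164.53
= 38188.68 MJ
e = 38188.68 / 193.882 = 196.97 MJ/m^2

196.97 MJ/m^2


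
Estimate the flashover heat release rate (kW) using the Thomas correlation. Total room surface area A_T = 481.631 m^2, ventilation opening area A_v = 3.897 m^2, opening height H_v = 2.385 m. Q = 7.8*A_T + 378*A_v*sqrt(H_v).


7.8*A_T = 3756.7
sqrt(H_v) = 1.5443
378*A_v*sqrt(H_v) = 2274.9
Q = 3756.7 + 2274.9 = 6031.6 kW

6031.6 kW


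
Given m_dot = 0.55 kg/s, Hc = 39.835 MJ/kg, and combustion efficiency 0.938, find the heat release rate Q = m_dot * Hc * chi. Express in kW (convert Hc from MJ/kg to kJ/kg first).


Hc = 39.835 MJ/kg = 39.835 * 1000 kJ/kg = 39835 kJ/kg
Q = 0.55 kg/s * 39835 kJ/kg * 0.938 = 20551 kW

20551 kW


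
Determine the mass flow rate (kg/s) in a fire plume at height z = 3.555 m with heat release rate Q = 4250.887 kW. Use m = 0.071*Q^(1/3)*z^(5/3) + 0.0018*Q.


Q^(1/3) = 16.199
z^(5/3) = 8.2807
First term = 0.071 * 16.199 * 8.2807 = 9.5240
Second term = 0.0018 * 4250.887 = 7.6516
m = 17.176 kg/s

17.176 kg/s


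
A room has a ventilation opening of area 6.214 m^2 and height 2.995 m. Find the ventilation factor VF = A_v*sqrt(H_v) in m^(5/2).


sqrt(H_v) = 1.7306
VF = 6.214 * 1.7306 = 10.754 m^(5/2)

10.754 m^(5/2)


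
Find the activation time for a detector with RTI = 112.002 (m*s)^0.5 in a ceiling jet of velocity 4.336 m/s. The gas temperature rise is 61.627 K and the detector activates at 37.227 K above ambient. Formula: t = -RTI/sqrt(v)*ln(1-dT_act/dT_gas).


dT_act/dT_gas = 0.60407
ln(1 - 0.60407) = -0.92652
t = -112.002 / sqrt(4.336) * -0.92652 = 49.835 s

49.835 s


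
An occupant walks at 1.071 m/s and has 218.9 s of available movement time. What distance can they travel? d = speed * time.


d = 1.071 * 218.9 = 234.44 m

234.44 m


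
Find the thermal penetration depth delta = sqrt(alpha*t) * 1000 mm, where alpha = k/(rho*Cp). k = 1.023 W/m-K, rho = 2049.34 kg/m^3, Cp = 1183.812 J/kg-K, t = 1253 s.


alpha = 1.023 / (2049.34 * 1183.812) = 4.2168e-07 m^2/s
alpha * t = 0.00052836
delta = sqrt(0.00052836) * 1000 = 22.986 mm

22.986 mm


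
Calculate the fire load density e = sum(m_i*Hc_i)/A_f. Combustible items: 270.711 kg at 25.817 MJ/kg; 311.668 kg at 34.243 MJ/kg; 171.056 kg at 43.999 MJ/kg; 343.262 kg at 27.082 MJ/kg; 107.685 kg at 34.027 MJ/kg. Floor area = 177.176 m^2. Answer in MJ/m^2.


Total energy = 270.711*25.817 + 311.668*34.243 + 171.056*43.999 + 343.262*27.082 + 107.685*34.027
= 6988.946 + 10672.45 + 7526.293 + 9296.221 + 3664.197
= 38148.11 MJ
e = 38148.11 / 177.176 = 215.31 MJ/m^2

215.31 MJ/m^2


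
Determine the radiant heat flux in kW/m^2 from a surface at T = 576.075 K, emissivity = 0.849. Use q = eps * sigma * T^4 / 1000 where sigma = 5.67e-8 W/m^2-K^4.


T^4 = 1.1013e+11
q = 0.849 * 5.67e-8 * 1.1013e+11 / 1000 = 5.3016 kW/m^2

5.3016 kW/m^2


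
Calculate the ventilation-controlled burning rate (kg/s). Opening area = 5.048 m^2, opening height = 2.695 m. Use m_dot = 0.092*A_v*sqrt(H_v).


sqrt(H_v) = 1.6416
m_dot = 0.092 * 5.048 * 1.6416 = 0.76241 kg/s

0.76241 kg/s


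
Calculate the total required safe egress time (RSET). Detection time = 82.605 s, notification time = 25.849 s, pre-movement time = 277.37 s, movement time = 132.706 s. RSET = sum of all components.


Total = 82.605 + 25.849 + 277.37 + 132.706 = 518.53 s

518.53 s


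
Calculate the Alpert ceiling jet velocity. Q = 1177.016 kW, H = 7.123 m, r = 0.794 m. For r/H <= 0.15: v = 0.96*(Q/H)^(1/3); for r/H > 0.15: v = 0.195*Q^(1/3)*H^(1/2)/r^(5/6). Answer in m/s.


r/H = 0.794 / 7.123 = 0.11147
r/H <= 0.15, so v = 0.96*(Q/H)^(1/3)
Q/H = 165.24
(Q/H)^(1/3) = 5.4875
v = 0.96 * 5.4875 = 5.2680 m/s

5.2680 m/s


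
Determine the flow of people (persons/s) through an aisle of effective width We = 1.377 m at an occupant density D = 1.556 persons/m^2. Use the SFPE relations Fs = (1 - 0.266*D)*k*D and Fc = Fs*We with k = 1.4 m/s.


1 - 0.266*D = 1 - 0.266*1.556 = 0.58610
Fs = 0.58610 * 1.4 * 1.556 = 1.2768 persons/(s*m)
Fc = 1.2768 * 1.377 = 1.7581 persons/s

1.7581 persons/s


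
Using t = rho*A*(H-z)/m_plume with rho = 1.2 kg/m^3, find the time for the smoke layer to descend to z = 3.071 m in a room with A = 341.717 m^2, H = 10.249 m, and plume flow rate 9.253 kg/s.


H - z = 7.178 m
t = 1.2 * 341.717 * 7.178 / 9.253 = 318.10 s

318.10 s


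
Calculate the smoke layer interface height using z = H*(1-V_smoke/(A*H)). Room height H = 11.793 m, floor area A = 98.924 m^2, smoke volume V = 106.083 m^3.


V/(A*H) = 0.090933
1 - 0.090933 = 0.90907
z = 11.793 * 0.90907 = 10.721 m

10.721 m


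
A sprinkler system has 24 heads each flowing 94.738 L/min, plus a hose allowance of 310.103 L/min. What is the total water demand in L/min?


Sprinkler demand = 24 * 94.738 = 2273.712 L/min
Total = 2273.712 + 310.103 = 2583.815 L/min

2583.815 L/min


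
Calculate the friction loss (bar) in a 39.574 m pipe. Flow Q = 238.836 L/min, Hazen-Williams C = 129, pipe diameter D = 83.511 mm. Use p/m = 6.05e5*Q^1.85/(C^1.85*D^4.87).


Q^1.85 = 25089
C^1.85 = 8027.7
D^4.87 = 2.2850e+09
p/m = 0.00082748 bar/m
p_total = 0.00082748 * 39.574 = 0.032747 bar

0.032747 bar


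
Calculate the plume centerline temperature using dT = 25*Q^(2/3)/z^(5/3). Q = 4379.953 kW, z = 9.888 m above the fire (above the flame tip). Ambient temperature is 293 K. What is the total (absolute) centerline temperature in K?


Q^(2/3) = 267.70
z^(5/3) = 45.553
dT = 25 * 267.70 / 45.553 = 146.92 K
T = 293 + 146.92 = 439.92 K

439.92 K


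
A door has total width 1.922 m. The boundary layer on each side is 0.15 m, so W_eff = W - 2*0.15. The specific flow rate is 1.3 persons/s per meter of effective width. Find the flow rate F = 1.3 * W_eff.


W_eff = 1.922 - 0.30 = 1.622 m
F = 1.3 * 1.622 = 2.1086 persons/s

2.1086 persons/s


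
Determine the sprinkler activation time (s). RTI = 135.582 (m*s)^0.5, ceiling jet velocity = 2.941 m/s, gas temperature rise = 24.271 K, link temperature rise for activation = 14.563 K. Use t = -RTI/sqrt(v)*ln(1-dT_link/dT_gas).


dT_link/dT_gas = 0.60002
ln(1 - 0.60002) = -0.91633
t = -135.582 / sqrt(2.941) * -0.91633 = 72.445 s

72.445 s


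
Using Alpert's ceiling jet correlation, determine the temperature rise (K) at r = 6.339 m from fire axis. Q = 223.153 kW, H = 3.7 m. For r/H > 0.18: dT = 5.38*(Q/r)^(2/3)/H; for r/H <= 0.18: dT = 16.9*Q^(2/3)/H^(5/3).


r/H = 6.339 / 3.7 = 1.7132
r/H > 0.18, so dT = 5.38*(Q/r)^(2/3)/H
Q/r = 35.203
(Q/r)^(2/3) = 10.741
dT = 5.38 * 10.741 / 3.7 = 15.618 K

15.618 K


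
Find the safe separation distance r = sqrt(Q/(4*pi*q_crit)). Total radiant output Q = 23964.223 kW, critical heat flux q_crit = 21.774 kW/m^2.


4*pi*q_crit = 273.62
Q/(4*pi*q_crit) = 87.582
r = sqrt(87.582) = 9.3585 m

9.3585 m


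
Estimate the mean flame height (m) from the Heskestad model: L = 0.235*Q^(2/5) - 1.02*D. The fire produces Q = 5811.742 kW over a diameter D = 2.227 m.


Q^(2/5) = 32.042
0.235 * Q^(2/5) = 7.5299
1.02 * D = 2.2715
L = 5.2584 m

5.2584 m


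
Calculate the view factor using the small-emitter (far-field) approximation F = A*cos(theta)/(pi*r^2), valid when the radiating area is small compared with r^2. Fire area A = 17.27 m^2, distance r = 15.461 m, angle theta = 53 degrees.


cos(53 deg) = 0.60182
pi*r^2 = 750.97
F = 17.27 * 0.60182 / 750.97 = 0.013840

0.013840


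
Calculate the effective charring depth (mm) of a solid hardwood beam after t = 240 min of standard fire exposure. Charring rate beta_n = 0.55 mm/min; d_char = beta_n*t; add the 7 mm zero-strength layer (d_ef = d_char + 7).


d_char = 0.55 * 240 = 132 mm
d_ef = 132 + 1.0*7 = 139 mm

139 mm


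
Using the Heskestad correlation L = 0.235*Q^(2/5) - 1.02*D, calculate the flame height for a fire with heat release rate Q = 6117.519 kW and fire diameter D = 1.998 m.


Q^(2/5) = 32.706
0.235 * Q^(2/5) = 7.6860
1.02 * D = 2.0380
L = 5.6480 m

5.6480 m


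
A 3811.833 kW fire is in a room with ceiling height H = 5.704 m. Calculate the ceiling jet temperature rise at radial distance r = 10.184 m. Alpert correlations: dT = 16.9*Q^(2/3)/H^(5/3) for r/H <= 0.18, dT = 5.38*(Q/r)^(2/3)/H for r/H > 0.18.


r/H = 10.184 / 5.704 = 1.7854
r/H > 0.18, so dT = 5.38*(Q/r)^(2/3)/H
Q/r = 374.30
(Q/r)^(2/3) = 51.937
dT = 5.38 * 51.937 / 5.704 = 48.987 K

48.987 K


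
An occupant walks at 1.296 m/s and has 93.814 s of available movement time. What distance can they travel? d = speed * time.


d = 1.296 * 93.814 = 121.58 m

121.58 m


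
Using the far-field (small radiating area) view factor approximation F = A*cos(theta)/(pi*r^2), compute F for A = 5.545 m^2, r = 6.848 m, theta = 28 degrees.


cos(28 deg) = 0.88295
pi*r^2 = 147.33
F = 5.545 * 0.88295 / 147.33 = 0.033232

0.033232


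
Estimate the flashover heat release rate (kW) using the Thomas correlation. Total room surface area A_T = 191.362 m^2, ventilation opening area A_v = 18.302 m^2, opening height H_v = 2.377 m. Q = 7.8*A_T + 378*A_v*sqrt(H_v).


7.8*A_T = 1492.6
sqrt(H_v) = 1.5418
378*A_v*sqrt(H_v) = 10666
Q = 1492.6 + 10666 = 12159 kW

12159 kW


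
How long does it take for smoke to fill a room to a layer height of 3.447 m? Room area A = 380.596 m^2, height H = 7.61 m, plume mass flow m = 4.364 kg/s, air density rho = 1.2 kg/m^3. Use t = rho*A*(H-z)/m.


H - z = 4.163 m
t = 1.2 * 380.596 * 4.163 / 4.364 = 435.68 s

435.68 s


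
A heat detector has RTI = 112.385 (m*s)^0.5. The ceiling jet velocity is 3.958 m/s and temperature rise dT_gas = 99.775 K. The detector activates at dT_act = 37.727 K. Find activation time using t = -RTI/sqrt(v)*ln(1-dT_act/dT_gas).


dT_act/dT_gas = 0.37812
ln(1 - 0.37812) = -0.47501
t = -112.385 / sqrt(3.958) * -0.47501 = 26.833 s

26.833 s


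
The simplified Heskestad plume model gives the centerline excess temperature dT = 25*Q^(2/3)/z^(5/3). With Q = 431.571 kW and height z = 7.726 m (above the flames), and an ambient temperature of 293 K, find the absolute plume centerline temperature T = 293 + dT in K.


Q^(2/3) = 57.109
z^(5/3) = 30.194
dT = 25 * 57.109 / 30.194 = 47.284 K
T = 293 + 47.284 = 340.28 K

340.28 K


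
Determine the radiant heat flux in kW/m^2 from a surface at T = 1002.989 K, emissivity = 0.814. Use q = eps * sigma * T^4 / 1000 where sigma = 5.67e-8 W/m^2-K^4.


T^4 = 1.0120e+12
q = 0.814 * 5.67e-8 * 1.0120e+12 / 1000 = 46.708 kW/m^2

46.708 kW/m^2


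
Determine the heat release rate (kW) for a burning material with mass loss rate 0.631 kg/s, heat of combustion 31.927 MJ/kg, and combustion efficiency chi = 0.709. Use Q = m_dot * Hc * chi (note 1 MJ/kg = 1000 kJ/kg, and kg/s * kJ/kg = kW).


Hc = 31.927 MJ/kg = 31.927 * 1000 kJ/kg = 31927 kJ/kg
Q = 0.631 kg/s * 31927 kJ/kg * 0.709 = 14283 kW

14283 kW


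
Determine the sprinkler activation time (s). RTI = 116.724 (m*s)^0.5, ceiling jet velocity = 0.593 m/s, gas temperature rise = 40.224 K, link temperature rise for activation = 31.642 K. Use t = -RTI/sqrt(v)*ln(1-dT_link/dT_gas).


dT_link/dT_gas = 0.78664
ln(1 - 0.78664) = -1.5448
t = -116.724 / sqrt(0.593) * -1.5448 = 234.16 s

234.16 s


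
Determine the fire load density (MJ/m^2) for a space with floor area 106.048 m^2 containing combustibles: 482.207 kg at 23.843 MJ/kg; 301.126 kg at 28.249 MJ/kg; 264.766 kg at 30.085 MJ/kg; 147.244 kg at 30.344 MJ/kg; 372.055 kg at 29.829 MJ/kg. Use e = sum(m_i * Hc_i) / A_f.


Total energy = 482.207*23.843 + 301.126*28.249 + 264.766*30.085 + 147.244*30.344 + 372.055*29.829
= 11497.26 + 8506.508 + 7965.485 + 4467.972 + 11098.03
= 43535.26 MJ
e = 43535.26 / 106.048 = 410.52 MJ/m^2

410.52 MJ/m^2


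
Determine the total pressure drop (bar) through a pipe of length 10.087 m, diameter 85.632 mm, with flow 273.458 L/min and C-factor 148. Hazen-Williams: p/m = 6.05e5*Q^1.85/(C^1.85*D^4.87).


Q^1.85 = 32229
C^1.85 = 10351
D^4.87 = 2.5819e+09
p/m = 0.00072959 bar/m
p_total = 0.00072959 * 10.087 = 0.0073594 bar

0.0073594 bar


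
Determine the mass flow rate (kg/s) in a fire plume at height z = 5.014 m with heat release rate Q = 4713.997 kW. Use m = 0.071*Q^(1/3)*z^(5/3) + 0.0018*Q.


Q^(1/3) = 16.767
z^(5/3) = 14.688
First term = 0.071 * 16.767 * 14.688 = 17.486
Second term = 0.0018 * 4713.997 = 8.4852
m = 25.971 kg/s

25.971 kg/s


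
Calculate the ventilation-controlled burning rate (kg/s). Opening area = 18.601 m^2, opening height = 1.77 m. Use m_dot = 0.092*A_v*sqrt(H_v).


sqrt(H_v) = 1.3304
m_dot = 0.092 * 18.601 * 1.3304 = 2.2767 kg/s

2.2767 kg/s


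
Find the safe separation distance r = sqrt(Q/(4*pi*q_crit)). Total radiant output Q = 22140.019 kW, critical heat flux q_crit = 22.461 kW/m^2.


4*pi*q_crit = 282.25
Q/(4*pi*q_crit) = 78.440
r = sqrt(78.440) = 8.8567 m

8.8567 m


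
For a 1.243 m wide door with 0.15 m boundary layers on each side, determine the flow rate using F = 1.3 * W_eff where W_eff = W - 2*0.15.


W_eff = 1.243 - 0.30 = 0.943 m
F = 1.3 * 0.943 = 1.2259 persons/s

1.2259 persons/s


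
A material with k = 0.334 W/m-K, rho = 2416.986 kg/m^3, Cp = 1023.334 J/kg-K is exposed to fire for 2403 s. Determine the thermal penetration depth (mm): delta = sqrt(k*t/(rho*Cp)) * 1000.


alpha = 0.334 / (2416.986 * 1023.334) = 1.3504e-07 m^2/s
alpha * t = 0.00032450
delta = sqrt(0.00032450) * 1000 = 18.014 mm

18.014 mm


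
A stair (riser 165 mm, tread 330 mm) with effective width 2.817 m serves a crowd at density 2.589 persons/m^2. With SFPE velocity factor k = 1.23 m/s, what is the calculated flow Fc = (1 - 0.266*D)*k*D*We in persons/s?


1 - 0.266*D = 1 - 0.266*2.589 = 0.31133
Fs = 0.31133 * 1.23 * 2.589 = 0.99141 persons/(s*m)
Fc = 0.99141 * 2.817 = 2.7928 persons/s

2.7928 persons/s


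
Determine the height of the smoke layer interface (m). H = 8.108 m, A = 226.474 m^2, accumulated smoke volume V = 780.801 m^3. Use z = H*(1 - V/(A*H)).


V/(A*H) = 0.42521
1 - 0.42521 = 0.57479
z = 8.108 * 0.57479 = 4.6604 m

4.6604 m


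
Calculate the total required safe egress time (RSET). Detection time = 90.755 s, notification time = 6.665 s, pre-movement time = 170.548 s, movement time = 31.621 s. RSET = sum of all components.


Total = 90.755 + 6.665 + 170.548 + 31.621 = 299.589 s

299.589 s


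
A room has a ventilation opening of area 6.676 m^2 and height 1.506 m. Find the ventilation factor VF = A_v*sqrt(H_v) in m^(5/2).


sqrt(H_v) = 1.2272
VF = 6.676 * 1.2272 = 8.1927 m^(5/2)

8.1927 m^(5/2)


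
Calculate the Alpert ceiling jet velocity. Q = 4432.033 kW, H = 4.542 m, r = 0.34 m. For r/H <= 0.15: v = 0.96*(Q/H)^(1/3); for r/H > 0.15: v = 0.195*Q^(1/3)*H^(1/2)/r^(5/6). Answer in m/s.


r/H = 0.34 / 4.542 = 0.074857
r/H <= 0.15, so v = 0.96*(Q/H)^(1/3)
Q/H = 975.79
(Q/H)^(1/3) = 9.9186
v = 0.96 * 9.9186 = 9.5219 m/s

9.5219 m/s


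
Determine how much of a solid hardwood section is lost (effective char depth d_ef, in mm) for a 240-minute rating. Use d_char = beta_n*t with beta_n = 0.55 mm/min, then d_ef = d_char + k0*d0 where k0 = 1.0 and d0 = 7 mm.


d_char = 0.55 * 240 = 132 mm
d_ef = 132 + 1.0*7 = 139 mm

139 mm


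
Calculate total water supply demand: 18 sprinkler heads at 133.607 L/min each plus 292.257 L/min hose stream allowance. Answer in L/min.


Sprinkler demand = 18 * 133.607 = 2404.926 L/min
Total = 2404.926 + 292.257 = 2697.183 L/min

2697.183 L/min
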